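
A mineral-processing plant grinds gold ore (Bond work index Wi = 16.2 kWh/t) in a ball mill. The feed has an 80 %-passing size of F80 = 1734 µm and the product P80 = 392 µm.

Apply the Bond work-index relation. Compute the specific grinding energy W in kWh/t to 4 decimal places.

W = 4.2919 kWh/t

W = 10·Wi·[P80^(−½) − F80^(−½)]
1/√392 = 0.050508;  1/√1734 = 0.024015
W = 10·16.2·(0.050508 − 0.024015) = 4.2919 kWh/t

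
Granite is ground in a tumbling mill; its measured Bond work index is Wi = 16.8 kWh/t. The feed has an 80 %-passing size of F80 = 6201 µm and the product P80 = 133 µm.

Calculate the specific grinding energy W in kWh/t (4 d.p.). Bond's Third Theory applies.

W = 12.4340 kWh/t

W = 10·Wi·(P80^(-½) − F80^(-½))
1/√133 = 0.086711;  1/√6201 = 0.012699
W = 10·16.8·(0.086711 − 0.012699) = 12.4340 kWh/t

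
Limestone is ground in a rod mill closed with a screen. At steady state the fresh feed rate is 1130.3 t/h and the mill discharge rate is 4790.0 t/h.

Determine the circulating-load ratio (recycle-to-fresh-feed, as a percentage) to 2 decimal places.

M = F + R at steady state, so:
R = M − F = 4790.0 − 1130.3 = 3659.7 t/h
CL = 100·R/F = 100·3659.7/1130.3 = 323.78 %

CL = 323.78 %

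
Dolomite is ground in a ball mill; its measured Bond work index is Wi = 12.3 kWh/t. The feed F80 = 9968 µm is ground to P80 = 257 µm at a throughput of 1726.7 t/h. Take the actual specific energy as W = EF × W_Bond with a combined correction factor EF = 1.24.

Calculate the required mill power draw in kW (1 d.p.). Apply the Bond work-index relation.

Bond:  W = 10 Wi (1/√P − 1/√F)
W = 10·12.3·(1/√257 − 1/√9968) = 10·12.3·(0.052362) = 6.4406 kWh/t
Corrected W = EF·W_Bond = 1.24·6.4406 = 7.9863 kWh/t
P_mill = W·ṁ = 7.9863·1726.7 = 13789.9 kW

P = 13789.9 kW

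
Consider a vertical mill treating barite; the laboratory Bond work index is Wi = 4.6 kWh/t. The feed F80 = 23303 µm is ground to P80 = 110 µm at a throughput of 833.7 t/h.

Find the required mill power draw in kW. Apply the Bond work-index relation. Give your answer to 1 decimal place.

P = 3405.3 kW

W = 10·Wi·[P80^(−½) − F80^(−½)]
W = 10·4.6·(1/√110 − 1/√23303) = 10·4.6·(0.088795) = 4.0846 kWh/t
P_mill = W·ṁ = 4.0846·833.7 = 3405.3 kW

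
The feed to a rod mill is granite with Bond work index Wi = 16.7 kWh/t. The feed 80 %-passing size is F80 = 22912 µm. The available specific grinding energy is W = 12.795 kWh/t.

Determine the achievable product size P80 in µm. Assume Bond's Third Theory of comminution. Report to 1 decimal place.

Bond:  W = 10 Wi (1/√P − 1/√F)
P80^(−½) = W/(10 Wi) + F80^(−½)
  = 12.7950/(10·16.7) + 1/√22912 = 0.076617 + 0.006606 = 0.083223
P80 = (1/0.083223)² = 12.0159² = 144.38 µm

P80 = 144.4 µm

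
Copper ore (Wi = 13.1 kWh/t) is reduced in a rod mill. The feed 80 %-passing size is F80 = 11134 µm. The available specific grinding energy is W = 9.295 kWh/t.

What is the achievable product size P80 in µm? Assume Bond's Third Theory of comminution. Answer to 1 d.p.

Bond: W = 10·Wi·(1/√P80 − 1/√F80)
⇒ 1/√P80 = W/(10 Wi) + 1/√F80
  = 9.2950/(10·13.1) + 1/√11134 = 0.070954 + 0.009477 = 0.080431
P80 = (1/0.080431)² = 12.4330² = 154.58 µm

P80 = 154.6 µm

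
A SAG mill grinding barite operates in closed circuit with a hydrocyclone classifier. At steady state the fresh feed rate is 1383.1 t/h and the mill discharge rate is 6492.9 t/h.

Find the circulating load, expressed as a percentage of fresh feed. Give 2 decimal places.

CL = 369.45 %

M = F + R at steady state, so:
R = M − F = 6492.9 − 1383.1 = 5109.8 t/h
CL = 100·R/F = 100·5109.8/1383.1 = 369.45 %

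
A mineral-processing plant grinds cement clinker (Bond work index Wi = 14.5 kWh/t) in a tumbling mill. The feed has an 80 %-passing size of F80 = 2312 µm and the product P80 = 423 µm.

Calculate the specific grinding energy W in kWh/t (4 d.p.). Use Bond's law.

W = 10·Wi·[P80^(−½) − F80^(−½)]
1/√423 = 0.048622;  1/√2312 = 0.020797
W = 10·14.5·(0.048622 − 0.020797) = 4.0345 kWh/t

W = 4.0345 kWh/t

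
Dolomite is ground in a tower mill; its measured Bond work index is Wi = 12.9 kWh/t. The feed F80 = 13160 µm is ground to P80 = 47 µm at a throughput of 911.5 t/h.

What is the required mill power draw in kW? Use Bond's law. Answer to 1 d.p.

P = 16126.3 kW

W = 10 Wi (1/√P80 − 1/√F80)  [Bond]
W = 10·12.9·(1/√47 − 1/√13160) = 10·12.9·(0.137148) = 17.6921 kWh/t
P_mill = W·ṁ = 17.6921·911.5 = 16126.3 kW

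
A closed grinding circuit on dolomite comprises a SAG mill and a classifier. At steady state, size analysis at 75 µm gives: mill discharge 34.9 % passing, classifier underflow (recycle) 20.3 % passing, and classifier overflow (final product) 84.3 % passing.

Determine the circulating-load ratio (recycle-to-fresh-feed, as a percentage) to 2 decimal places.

CL = 338.36 %

Two-product formula at 75 µm:
r = (o − d)/(d − u)
r = (84.3 − 34.9)/(34.9 − 20.3) = 49.4/14.6 = 3.3836
CL = 100·r = 338.36 %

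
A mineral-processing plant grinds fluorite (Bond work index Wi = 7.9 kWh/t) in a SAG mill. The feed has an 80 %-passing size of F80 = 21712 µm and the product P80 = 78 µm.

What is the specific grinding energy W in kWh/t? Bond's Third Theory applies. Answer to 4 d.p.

W = 10 Wi / √P80 − 10 Wi / √F80
1/√78 = 0.113228;  1/√21712 = 0.006787
W = 10·7.9·(0.113228 − 0.006787) = 8.4088 kWh/t

W = 8.4088 kWh/t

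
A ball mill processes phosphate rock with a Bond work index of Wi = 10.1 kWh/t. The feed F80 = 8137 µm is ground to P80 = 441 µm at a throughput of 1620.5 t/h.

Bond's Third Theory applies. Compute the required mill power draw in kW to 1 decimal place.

Bond: W = 10·Wi·(1/√P80 − 1/√F80)
W = 10·10.1·(1/√441 − 1/√8137) = 10·10.1·(0.036533) = 3.6899 kWh/t
Power = W × throughput = 3.6899 kWh/t × 1620.5 t/h = 5979.4 kW

P = 5979.4 kW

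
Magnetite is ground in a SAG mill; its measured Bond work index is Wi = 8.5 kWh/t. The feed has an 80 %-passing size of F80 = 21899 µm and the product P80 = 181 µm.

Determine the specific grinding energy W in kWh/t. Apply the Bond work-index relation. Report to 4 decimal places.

W = 10 Wi (1/√P80 − 1/√F80)  [Bond]
1/√181 = 0.074329;  1/√21899 = 0.006758
W = 10·8.5·(0.074329 − 0.006758) = 5.7436 kWh/t

W = 5.7436 kWh/t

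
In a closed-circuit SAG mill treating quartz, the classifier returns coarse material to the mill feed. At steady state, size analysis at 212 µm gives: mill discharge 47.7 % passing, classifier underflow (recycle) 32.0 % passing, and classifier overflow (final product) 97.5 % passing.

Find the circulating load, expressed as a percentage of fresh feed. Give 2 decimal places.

CL = 317.20 %

Mass balance on the −212 µm fraction:
Fd + Rd = Ru + Fo ⇒ R/F = (o−d)/(d−u)
r = (97.5 − 47.7)/(47.7 − 32.0) = 49.8/15.7 = 3.1720
CL = 100·r = 317.20 %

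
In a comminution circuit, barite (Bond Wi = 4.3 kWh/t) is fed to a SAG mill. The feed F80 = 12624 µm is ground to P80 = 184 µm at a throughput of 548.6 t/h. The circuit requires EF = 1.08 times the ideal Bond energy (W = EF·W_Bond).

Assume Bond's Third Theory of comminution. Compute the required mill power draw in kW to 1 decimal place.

Bond:  W = 10 Wi (1/√P − 1/√F)
W = 10·4.3·(1/√184 − 1/√12624) = 10·4.3·(0.064821) = 2.7873 kWh/t
W_actual = 1.08 × 2.7873 = 3.0103 kWh/t
P_mill = W·ṁ = 3.0103·548.6 = 1651.4 kW

P = 1651.4 kW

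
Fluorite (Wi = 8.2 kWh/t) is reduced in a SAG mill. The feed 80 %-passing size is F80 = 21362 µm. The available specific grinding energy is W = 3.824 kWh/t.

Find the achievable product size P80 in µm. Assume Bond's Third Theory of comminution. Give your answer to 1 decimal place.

P80 = 349.7 µm

W = 10·Wi·(P80^(-½) − F80^(-½))
P80^(−½) = W/(10 Wi) + F80^(−½)
  = 3.8240/(10·8.2) + 1/√21362 = 0.046634 + 0.006842 = 0.053476
P80 = (1/0.053476)² = 18.6999² = 349.69 µm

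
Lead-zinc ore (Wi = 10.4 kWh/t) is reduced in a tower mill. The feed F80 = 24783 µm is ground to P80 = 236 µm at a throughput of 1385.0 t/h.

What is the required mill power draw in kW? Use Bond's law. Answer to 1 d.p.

W = 10·Wi·[P80^(−½) − F80^(−½)]
W = 10·10.4·(1/√236 − 1/√24783) = 10·10.4·(0.058742) = 6.1092 kWh/t
Power = W × throughput = 6.1092 kWh/t × 1385.0 t/h = 8461.2 kW

P = 8461.2 kW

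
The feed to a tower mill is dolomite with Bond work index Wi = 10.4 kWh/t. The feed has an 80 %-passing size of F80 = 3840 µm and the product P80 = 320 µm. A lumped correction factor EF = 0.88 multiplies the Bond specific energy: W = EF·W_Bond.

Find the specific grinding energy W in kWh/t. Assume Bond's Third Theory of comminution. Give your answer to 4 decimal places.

W = 10 Wi (P80^-0.5 − F80^-0.5)
1/√320 = 0.055902;  1/√3840 = 0.016137
W = 10·10.4·(0.055902 − 0.016137) = 4.1355 kWh/t
Corrected W = EF·W_Bond = 0.88·4.1355 = 3.6392 kWh/t

W = 3.6392 kWh/t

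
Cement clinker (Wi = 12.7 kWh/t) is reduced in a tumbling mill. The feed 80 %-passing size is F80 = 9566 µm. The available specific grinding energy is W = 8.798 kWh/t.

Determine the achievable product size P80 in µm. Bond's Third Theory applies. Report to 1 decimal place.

P80 = 158.2 µm

Bond:  W = 10 Wi (1/√P − 1/√F)
⇒ 1/√P80 = W/(10 Wi) + 1/√F80
  = 8.7980/(10·12.7) + 1/√9566 = 0.069276 + 0.010224 = 0.079500
P80 = (1/0.079500)² = 12.5786² = 158.22 µm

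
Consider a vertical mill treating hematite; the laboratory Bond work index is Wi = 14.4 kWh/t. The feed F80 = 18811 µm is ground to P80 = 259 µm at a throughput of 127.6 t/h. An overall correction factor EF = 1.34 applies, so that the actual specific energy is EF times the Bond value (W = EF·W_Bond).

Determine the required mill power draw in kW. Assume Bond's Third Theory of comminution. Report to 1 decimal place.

Bond: W = 10·Wi·(1/√P80 − 1/√F80)
W = 10·14.4·(1/√259 − 1/√18811) = 10·14.4·(0.054846) = 7.8978 kWh/t
Apply correction: 7.8978 × 1.34 = 10.5831 kWh/t
Power = W × throughput = 10.5831 kWh/t × 127.6 t/h = 1350.4 kW

P = 1350.4 kW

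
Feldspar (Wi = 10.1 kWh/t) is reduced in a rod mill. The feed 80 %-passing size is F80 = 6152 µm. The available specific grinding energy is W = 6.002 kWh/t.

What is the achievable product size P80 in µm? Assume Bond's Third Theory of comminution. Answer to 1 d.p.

P80 = 192.0 µm

Bond:  W = 10 Wi (1/√P − 1/√F)
1/√P80 = 1/√F80 + W/(10·Wi)
  = 6.0020/(10·10.1) + 1/√6152 = 0.059426 + 0.012749 = 0.072175
P80 = (1/0.072175)² = 13.8552² = 191.97 µm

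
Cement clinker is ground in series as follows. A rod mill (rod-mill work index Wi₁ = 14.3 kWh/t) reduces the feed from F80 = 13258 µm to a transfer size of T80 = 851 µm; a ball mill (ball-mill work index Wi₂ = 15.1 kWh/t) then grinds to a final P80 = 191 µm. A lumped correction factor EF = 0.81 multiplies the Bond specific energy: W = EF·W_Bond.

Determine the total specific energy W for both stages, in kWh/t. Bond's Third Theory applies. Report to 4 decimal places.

Bond: W = 10·Wi·(1/√P80 − 1/√F80)
Stage 1 (13258→851 µm, Wi₁=14.3): W₁ = 10·14.3·(0.034280 − 0.008685) = 3.6600 kWh/t
Stage 2 (851→191 µm, Wi₂=15.1): W₂ = 10·15.1·(0.072357 − 0.034280) = 5.7498 kWh/t
W = W₁ + W₂ = 3.6600 + 5.7498 = 9.4098 kWh/t
W_actual = 0.81 × 9.4098 = 7.6219 kWh/t

W = 7.6219 kWh/t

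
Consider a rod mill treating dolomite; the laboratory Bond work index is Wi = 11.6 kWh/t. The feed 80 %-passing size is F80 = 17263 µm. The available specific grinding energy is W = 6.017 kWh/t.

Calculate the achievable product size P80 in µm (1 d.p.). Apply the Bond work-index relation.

P80 = 282.6 µm

W = 10 Wi / √P80 − 10 Wi / √F80
P80^-0.5 = F80^-0.5 + W/(10 Wi)
  = 6.0170/(10·11.6) + 1/√17263 = 0.051871 + 0.007611 = 0.059482
P80 = (1/0.059482)² = 16.8119² = 282.64 µm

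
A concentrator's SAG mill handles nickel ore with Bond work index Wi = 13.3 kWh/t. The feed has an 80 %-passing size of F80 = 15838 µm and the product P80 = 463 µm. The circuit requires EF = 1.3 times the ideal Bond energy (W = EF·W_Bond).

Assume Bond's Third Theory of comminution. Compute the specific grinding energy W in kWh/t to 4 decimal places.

W = 6.6615 kWh/t

W_Bond = 10·Wi·(1/√P₈₀ − 1/√F₈₀)
1/√463 = 0.046474;  1/√15838 = 0.007946
W = 10·13.3·(0.046474 − 0.007946) = 5.1242 kWh/t
Corrected W = EF·W_Bond = 1.3·5.1242 = 6.6615 kWh/t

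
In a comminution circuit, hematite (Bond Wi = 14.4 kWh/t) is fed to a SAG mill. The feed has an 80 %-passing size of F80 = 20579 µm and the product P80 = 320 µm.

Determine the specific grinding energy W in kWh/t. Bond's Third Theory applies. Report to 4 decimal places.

W = 7.0460 kWh/t

W = 10 Wi (1/√P80 − 1/√F80)  [Bond]
1/√320 = 0.055902;  1/√20579 = 0.006971
W = 10·14.4·(0.055902 − 0.006971) = 7.0460 kWh/t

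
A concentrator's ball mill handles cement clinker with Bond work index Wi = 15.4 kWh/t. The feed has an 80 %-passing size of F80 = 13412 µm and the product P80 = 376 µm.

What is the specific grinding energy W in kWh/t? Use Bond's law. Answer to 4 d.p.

W = 6.6122 kWh/t

W = 10 Wi / √P80 − 10 Wi / √F80
1/√376 = 0.051571;  1/√13412 = 0.008635
W = 10·15.4·(0.051571 − 0.008635) = 6.6122 kWh/t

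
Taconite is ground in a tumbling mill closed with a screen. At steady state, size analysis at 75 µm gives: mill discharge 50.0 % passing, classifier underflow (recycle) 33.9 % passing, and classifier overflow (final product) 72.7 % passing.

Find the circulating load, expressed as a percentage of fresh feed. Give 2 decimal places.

CL = 140.99 %

Two-product formula at 75 µm:
(1+r)·d = r·u + o ⇒ r = (o−d)/(d−u)
r = (72.7 − 50.0)/(50.0 − 33.9) = 22.7/16.1 = 1.4099
CL = 100·r = 140.99 %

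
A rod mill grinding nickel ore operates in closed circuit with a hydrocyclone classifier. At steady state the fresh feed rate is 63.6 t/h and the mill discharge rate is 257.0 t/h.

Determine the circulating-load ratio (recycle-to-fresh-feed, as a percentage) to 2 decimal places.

Steady state: M = F + R.
R = M − F = 257.0 − 63.6 = 193.4 t/h
CL = 100·R/F = 100·193.4/63.6 = 304.09 %

CL = 304.09 %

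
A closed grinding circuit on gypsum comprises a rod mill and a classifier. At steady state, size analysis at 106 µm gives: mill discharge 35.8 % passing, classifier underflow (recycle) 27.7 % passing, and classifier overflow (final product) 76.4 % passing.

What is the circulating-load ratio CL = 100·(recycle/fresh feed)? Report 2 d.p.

Two-product formula at 106 µm:
(1+r)·d = r·u + o ⇒ r = (o−d)/(d−u)
r = (76.4 − 35.8)/(35.8 − 27.7) = 40.6/8.1 = 5.0123
CL = 100·r = 501.23 %

CL = 501.23 %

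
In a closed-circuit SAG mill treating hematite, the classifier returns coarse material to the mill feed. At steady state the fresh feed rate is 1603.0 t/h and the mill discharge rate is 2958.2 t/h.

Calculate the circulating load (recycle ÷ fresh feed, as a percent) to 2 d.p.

CL = 84.54 %

Mill node: discharge = fresh + recycle.
R = M − F = 2958.2 − 1603.0 = 1355.2 t/h
CL = 100·R/F = 100·1355.2/1603.0 = 84.54 %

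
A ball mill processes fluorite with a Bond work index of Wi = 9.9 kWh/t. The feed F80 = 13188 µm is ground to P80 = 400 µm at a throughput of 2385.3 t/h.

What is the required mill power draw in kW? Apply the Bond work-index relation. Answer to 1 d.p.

P = 9750.9 kW

W = 10 Wi (P80^-0.5 − F80^-0.5)
W = 10·9.9·(1/√400 − 1/√13188) = 10·9.9·(0.041292) = 4.0879 kWh/t
P = W·T = 4.0879·2385.3 = 9750.9 kW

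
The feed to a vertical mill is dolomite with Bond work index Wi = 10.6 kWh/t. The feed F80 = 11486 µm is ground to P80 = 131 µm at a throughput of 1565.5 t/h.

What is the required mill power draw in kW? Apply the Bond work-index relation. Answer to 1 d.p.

W = 10 Wi (P80^-0.5 − F80^-0.5)
W = 10·10.6·(1/√131 − 1/√11486) = 10·10.6·(0.078040) = 8.2722 kWh/t
P_mill = W·ṁ = 8.2722·1565.5 = 12950.1 kW

P = 12950.1 kW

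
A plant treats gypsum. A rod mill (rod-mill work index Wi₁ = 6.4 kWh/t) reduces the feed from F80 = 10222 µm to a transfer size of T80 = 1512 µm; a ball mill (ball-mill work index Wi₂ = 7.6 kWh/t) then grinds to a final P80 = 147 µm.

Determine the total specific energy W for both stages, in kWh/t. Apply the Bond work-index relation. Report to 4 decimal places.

W = 10 Wi (1/√P80 − 1/√F80)  [Bond]
Stage 1 (10222→1512 µm, Wi₁=6.4): W₁ = 10·6.4·(0.025717 − 0.009891) = 1.0129 kWh/t
Stage 2 (1512→147 µm, Wi₂=7.6): W₂ = 10·7.6·(0.082479 − 0.025717) = 4.3139 kWh/t
W = W₁ + W₂ = 1.0129 + 4.3139 = 5.3268 kWh/t

W = 5.3268 kWh/t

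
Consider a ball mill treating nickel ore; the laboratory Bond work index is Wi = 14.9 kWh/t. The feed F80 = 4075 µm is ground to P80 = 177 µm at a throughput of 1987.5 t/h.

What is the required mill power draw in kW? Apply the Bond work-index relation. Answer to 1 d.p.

P = 17620.0 kW

W_Bond = 10·Wi·(1/√P₈₀ − 1/√F₈₀)
W = 10·14.9·(1/√177 − 1/√4075) = 10·14.9·(0.059499) = 8.8654 kWh/t
P_mill = W·ṁ = 8.8654·1987.5 = 17620.0 kW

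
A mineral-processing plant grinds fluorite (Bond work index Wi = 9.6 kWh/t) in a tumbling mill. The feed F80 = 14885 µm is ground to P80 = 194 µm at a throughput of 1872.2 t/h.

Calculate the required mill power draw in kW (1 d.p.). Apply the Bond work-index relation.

W = 10·Wi·(P80^(-½) − F80^(-½))
W = 10·9.6·(1/√194 − 1/√14885) = 10·9.6·(0.063599) = 6.1055 kWh/t
Mill draw = 6.1055 × 1872.2 = 11430.8 kW

P = 11430.8 kW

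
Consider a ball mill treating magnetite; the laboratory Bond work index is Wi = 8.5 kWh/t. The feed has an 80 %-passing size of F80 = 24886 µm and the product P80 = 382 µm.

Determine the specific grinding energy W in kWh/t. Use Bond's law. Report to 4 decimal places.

W = 10 Wi (1/√P80 − 1/√F80)  [Bond]
1/√382 = 0.051164;  1/√24886 = 0.006339
W = 10·8.5·(0.051164 − 0.006339) = 3.8102 kWh/t

W = 3.8102 kWh/t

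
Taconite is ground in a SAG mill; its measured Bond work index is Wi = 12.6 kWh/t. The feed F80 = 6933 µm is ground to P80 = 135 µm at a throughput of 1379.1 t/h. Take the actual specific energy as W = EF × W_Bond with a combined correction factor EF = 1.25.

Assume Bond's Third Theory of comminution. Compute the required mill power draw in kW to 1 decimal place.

P = 16085.7 kW

W = 10 Wi (P80^-0.5 − F80^-0.5)
W = 10·12.6·(1/√135 − 1/√6933) = 10·12.6·(0.074056) = 9.3311 kWh/t
Apply correction: 9.3311 × 1.25 = 11.6639 kWh/t
P_mill = W·ṁ = 11.6639·1379.1 = 16085.7 kW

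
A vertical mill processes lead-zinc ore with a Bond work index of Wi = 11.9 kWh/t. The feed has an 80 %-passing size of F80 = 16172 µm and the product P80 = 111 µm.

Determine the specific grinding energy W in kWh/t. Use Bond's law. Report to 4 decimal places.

W = 10.3592 kWh/t

W = 10·Wi·(P80^(-½) − F80^(-½))
1/√111 = 0.094916;  1/√16172 = 0.007864
W = 10·11.9·(0.094916 − 0.007864) = 10.3592 kWh/t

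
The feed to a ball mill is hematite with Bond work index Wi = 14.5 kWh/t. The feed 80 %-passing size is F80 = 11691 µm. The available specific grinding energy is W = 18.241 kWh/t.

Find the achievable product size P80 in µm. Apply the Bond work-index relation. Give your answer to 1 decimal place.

P80 = 54.8 µm

W = 10·Wi·[P80^(−½) − F80^(−½)]
P80^-0.5 = F80^-0.5 + W/(10 Wi)
  = 18.2410/(10·14.5) + 1/√11691 = 0.125800 + 0.009249 = 0.135049
P80 = (1/0.135049)² = 7.4047² = 54.83 µm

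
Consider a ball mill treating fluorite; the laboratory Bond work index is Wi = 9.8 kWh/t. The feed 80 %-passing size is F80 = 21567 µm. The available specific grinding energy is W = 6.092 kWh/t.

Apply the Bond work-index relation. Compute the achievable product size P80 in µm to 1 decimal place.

Bond: W = 10·Wi·(1/√P80 − 1/√F80)
P80^(−½) = W/(10 Wi) + F80^(−½)
  = 6.0920/(10·9.8) + 1/√21567 = 0.062163 + 0.006809 = 0.068973
P80 = (1/0.068973)² = 14.4985² = 210.21 µm

P80 = 210.2 µm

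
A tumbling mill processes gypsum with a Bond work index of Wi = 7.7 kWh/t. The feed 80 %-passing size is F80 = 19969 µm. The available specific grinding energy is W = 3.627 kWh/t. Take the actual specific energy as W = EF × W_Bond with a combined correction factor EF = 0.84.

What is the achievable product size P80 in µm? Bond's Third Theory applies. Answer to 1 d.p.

P80 = 250.7 µm

W = 10·Wi·[P80^(−½) − F80^(−½)]
W_Bond = W / EF = 3.627 / 0.84 = 4.3179 kWh/t
P80^-0.5 = F80^-0.5 + W_Bond/(10 Wi)
  = 4.3179/(10·7.7) + 1/√19969 = 0.056076 + 0.007077 = 0.063153
P80 = (1/0.063153)² = 15.8347² = 250.74 µm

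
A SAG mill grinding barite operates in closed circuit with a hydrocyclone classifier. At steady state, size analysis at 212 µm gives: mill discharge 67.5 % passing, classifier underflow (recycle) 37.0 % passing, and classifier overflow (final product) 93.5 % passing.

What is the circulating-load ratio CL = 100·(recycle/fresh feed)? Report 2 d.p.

CL = 85.25 %

Two-product formula at 212 µm:
(1+r)·d = r·u + o ⇒ r = (o−d)/(d−u)
r = (93.5 − 67.5)/(67.5 − 37.0) = 26.0/30.5 = 0.8525
CL = 100·r = 85.25 %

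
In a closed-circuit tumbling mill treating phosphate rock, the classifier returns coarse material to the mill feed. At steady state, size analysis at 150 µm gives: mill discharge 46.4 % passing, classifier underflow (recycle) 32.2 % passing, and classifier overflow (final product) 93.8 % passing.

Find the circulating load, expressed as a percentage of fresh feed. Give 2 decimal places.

CL = 333.80 %

Two-product formula at 150 µm:
(1+r)d = ru + o → r = (o−d)/(d−u)
r = (93.8 − 46.4)/(46.4 − 32.2) = 47.4/14.2 = 3.3380
CL = 100·r = 333.80 %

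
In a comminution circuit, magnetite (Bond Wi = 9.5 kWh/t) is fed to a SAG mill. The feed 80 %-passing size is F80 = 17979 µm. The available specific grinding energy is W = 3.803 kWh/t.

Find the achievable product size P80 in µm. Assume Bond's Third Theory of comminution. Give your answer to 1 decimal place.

P80 = 443.4 µm

W_Bond = 10·Wi·(1/√P₈₀ − 1/√F₈₀)
P80^(−½) = W/(10 Wi) + F80^(−½)
  = 3.8030/(10·9.5) + 1/√17979 = 0.040032 + 0.007458 = 0.047489
P80 = (1/0.047489)² = 21.0573² = 443.41 µm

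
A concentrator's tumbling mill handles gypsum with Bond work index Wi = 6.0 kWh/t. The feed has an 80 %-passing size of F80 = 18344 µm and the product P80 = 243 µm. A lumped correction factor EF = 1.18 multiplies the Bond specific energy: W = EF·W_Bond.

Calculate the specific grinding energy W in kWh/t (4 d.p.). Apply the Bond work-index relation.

W = 10 Wi / √P80 − 10 Wi / √F80
1/√243 = 0.064150;  1/√18344 = 0.007383
W = 10·6.0·(0.064150 − 0.007383) = 3.4060 kWh/t
Apply correction: 3.4060 × 1.18 = 4.0191 kWh/t

W = 4.0191 kWh/t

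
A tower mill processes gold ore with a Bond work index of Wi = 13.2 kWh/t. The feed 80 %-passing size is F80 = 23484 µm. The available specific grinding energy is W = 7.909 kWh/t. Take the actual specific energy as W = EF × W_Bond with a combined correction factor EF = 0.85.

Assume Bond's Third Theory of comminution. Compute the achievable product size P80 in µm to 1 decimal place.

W = 10 Wi (P80^-0.5 − F80^-0.5)
W_Bond = W / EF = 7.909 / 0.85 = 9.3047 kWh/t
1/√P80 = 1/√F80 + W_Bond/(10·Wi)
  = 9.3047/(10·13.2) + 1/√23484 = 0.070490 + 0.006526 = 0.077016
P80 = (1/0.077016)² = 12.9844² = 168.59 µm

P80 = 168.6 µm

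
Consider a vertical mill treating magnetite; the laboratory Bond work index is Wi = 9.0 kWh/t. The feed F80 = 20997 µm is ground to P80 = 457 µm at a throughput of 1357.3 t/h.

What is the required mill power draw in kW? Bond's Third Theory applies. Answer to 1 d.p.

W = 10 Wi (1/√P80 − 1/√F80)  [Bond]
W = 10·9.0·(1/√457 − 1/√20997) = 10·9.0·(0.039877) = 3.5889 kWh/t
P_mill = W·ṁ = 3.5889·1357.3 = 4871.2 kW

P = 4871.2 kW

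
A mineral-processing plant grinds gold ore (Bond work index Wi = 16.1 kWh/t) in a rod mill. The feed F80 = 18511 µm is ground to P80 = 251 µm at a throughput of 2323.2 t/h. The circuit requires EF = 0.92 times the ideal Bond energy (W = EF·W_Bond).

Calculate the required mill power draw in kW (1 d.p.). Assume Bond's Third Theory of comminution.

P = 19191.0 kW

W_Bond = 10·Wi·(1/√P₈₀ − 1/√F₈₀)
W = 10·16.1·(1/√251 − 1/√18511) = 10·16.1·(0.055769) = 8.9789 kWh/t
With EF = 0.92: W = 8.9789·0.92 = 8.2606 kWh/t
P = W·T = 8.2606·2323.2 = 19191.0 kW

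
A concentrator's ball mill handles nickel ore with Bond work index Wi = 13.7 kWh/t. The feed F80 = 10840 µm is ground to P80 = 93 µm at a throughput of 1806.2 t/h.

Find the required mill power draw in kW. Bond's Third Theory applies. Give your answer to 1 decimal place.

W = 10·Wi·(P80^(-½) − F80^(-½))
W = 10·13.7·(1/√93 − 1/√10840) = 10·13.7·(0.094090) = 12.8904 kWh/t
P = W·T = 12.8904·1806.2 = 23282.6 kW

P = 23282.6 kW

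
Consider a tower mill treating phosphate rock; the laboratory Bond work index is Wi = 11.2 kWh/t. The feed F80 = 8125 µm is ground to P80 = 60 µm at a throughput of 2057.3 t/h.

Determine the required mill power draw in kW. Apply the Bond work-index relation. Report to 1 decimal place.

P = 27190.5 kW

Bond: W = 10·Wi·(1/√P80 − 1/√F80)
W = 10·11.2·(1/√60 − 1/√8125) = 10·11.2·(0.118005) = 13.2166 kWh/t
Mill draw = 13.2166 × 2057.3 = 27190.5 kW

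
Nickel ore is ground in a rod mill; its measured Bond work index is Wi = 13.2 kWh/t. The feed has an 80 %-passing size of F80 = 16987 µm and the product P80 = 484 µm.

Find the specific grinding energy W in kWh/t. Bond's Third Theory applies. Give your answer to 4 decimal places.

W = 4.9872 kWh/t

W_Bond = 10·Wi·(1/√P₈₀ − 1/√F₈₀)
1/√484 = 0.045455;  1/√16987 = 0.007673
W = 10·13.2·(0.045455 − 0.007673) = 4.9872 kWh/t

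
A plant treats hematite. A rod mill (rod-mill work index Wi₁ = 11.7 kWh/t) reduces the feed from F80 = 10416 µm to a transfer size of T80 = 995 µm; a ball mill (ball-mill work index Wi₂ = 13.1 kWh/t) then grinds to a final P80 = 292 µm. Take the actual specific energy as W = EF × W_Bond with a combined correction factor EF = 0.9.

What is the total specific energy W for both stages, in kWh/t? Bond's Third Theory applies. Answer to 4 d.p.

W = 5.4684 kWh/t

W_Bond = 10·Wi·(1/√P₈₀ − 1/√F₈₀)
Stage 1 (10416→995 µm, Wi₁=11.7): W₁ = 10·11.7·(0.031702 − 0.009798) = 2.5628 kWh/t
Stage 2 (995→292 µm, Wi₂=13.1): W₂ = 10·13.1·(0.058521 − 0.031702) = 3.5132 kWh/t
W = W₁ + W₂ = 2.5628 + 3.5132 = 6.0760 kWh/t
Apply correction: 6.0760 × 0.9 = 5.4684 kWh/t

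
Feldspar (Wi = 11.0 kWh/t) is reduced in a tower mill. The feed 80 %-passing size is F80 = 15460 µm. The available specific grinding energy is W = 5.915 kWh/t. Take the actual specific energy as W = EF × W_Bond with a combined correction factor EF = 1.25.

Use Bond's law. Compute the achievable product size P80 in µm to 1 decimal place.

W_Bond = 10·Wi·(1/√P₈₀ − 1/√F₈₀)
W_Bond = W / EF = 5.915 / 1.25 = 4.7320 kWh/t
P80^-0.5 = F80^-0.5 + W_Bond/(10 Wi)
  = 4.7320/(10·11.0) + 1/√15460 = 0.043018 + 0.008043 = 0.051061
P80 = (1/0.051061)² = 19.5845² = 383.55 µm

P80 = 383.6 µm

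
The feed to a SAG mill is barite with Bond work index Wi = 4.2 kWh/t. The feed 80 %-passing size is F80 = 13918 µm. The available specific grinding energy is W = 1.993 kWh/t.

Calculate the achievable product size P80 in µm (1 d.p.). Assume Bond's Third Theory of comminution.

P80 = 319.7 µm

W = 10 Wi / √P80 − 10 Wi / √F80
⇒ 1/√P80 = W/(10·Wi) + 1/√F80
  = 1.9930/(10·4.2) + 1/√13918 = 0.047452 + 0.008476 = 0.055929
P80 = (1/0.055929)² = 17.8799² = 319.69 µm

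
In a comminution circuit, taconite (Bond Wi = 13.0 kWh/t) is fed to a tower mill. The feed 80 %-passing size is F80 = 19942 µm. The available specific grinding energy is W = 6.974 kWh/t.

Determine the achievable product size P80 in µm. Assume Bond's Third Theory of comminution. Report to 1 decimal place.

W = 10 Wi (P80^-0.5 − F80^-0.5)
P80^-0.5 = F80^-0.5 + W/(10 Wi)
  = 6.9740/(10·13.0) + 1/√19942 = 0.053646 + 0.007081 = 0.060727
P80 = (1/0.060727)² = 16.4670² = 271.16 µm

P80 = 271.2 µm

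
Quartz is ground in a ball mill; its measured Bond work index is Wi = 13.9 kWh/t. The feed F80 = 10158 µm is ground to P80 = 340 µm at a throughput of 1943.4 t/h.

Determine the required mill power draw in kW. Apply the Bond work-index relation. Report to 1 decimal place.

W_Bond = 10·Wi·(1/√P₈₀ − 1/√F₈₀)
W = 10·13.9·(1/√340 − 1/√10158) = 10·13.9·(0.044311) = 6.1592 kWh/t
Power = W × throughput = 6.1592 kWh/t × 1943.4 t/h = 11969.8 kW

P = 11969.8 kW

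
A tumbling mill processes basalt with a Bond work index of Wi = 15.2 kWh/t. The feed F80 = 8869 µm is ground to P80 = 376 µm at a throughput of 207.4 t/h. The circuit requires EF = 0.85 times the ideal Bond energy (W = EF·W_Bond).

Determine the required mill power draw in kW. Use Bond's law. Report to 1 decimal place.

P = 1097.4 kW

W = 10 Wi (1/√P80 − 1/√F80)  [Bond]
W = 10·15.2·(1/√376 − 1/√8869) = 10·15.2·(0.040953) = 6.2248 kWh/t
Apply correction: 6.2248 × 0.85 = 5.2911 kWh/t
Mill draw = 5.2911 × 207.4 = 1097.4 kW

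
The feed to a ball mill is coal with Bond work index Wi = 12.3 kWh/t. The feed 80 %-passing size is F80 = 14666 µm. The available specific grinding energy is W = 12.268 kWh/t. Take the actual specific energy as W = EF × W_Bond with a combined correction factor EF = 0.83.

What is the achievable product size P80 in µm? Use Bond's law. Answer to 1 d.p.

P80 = 60.6 µm

W_Bond = 10·Wi·(1/√P₈₀ − 1/√F₈₀)
W_Bond = W / EF = 12.268 / 0.83 = 14.7807 kWh/t
1/√P80 = 1/√F80 + W_Bond/(10·Wi)
  = 14.7807/(10·12.3) + 1/√14666 = 0.120168 + 0.008257 = 0.128426
P80 = (1/0.128426)² = 7.7866² = 60.63 µm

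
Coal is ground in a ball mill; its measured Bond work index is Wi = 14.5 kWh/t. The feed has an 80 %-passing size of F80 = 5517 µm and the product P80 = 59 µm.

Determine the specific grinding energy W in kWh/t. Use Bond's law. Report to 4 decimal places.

W = 10 Wi / √P80 − 10 Wi / √F80
1/√59 = 0.130189;  1/√5517 = 0.013463
W = 10·14.5·(0.130189 − 0.013463) = 16.9252 kWh/t

W = 16.9252 kWh/t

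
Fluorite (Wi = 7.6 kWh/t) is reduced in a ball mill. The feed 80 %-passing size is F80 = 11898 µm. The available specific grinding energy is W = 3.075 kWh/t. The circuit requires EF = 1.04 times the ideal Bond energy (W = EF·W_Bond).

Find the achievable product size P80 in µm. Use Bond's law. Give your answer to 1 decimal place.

P80 = 432.7 µm

W = 10·Wi·[P80^(−½) − F80^(−½)]
W_Bond = W / EF = 3.075 / 1.04 = 2.9567 kWh/t
P80^-0.5 = F80^-0.5 + W_Bond/(10 Wi)
  = 2.9567/(10·7.6) + 1/√11898 = 0.038904 + 0.009168 = 0.048072
P80 = (1/0.048072)² = 20.8021² = 432.73 µm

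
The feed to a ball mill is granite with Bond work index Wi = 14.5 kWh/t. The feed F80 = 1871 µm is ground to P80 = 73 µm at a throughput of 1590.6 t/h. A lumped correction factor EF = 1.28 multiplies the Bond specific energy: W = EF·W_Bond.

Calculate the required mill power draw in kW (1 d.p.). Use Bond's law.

P = 27727.4 kW

W = 10·Wi·(P80^(-½) − F80^(-½))
W = 10·14.5·(1/√73 − 1/√1871) = 10·14.5·(0.093922) = 13.6188 kWh/t
Corrected W = EF·W_Bond = 1.28·13.6188 = 17.4320 kWh/t
P_mill = W·ṁ = 17.4320·1590.6 = 27727.4 kW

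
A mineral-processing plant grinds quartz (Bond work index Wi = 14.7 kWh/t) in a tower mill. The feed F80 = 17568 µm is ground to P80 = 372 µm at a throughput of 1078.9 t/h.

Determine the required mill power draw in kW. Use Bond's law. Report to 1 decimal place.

Bond: W = 10·Wi·(1/√P80 − 1/√F80)
W = 10·14.7·(1/√372 − 1/√17568) = 10·14.7·(0.044303) = 6.5125 kWh/t
P_mill = W·ṁ = 6.5125·1078.9 = 7026.4 kW

P = 7026.4 kW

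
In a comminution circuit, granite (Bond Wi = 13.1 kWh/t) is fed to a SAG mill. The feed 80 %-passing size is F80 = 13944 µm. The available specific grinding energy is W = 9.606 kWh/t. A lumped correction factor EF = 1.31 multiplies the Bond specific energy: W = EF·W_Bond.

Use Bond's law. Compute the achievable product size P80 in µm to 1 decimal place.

P80 = 240.8 µm

W = 10 Wi (1/√P80 − 1/√F80)  [Bond]
W_Bond = W / EF = 9.606 / 1.31 = 7.3328 kWh/t
⇒ 1/√P80 = W_Bond/(10·Wi) + 1/√F80
  = 7.3328/(10·13.1) + 1/√13944 = 0.055976 + 0.008468 = 0.064444
P80 = (1/0.064444)² = 15.5173² = 240.79 µm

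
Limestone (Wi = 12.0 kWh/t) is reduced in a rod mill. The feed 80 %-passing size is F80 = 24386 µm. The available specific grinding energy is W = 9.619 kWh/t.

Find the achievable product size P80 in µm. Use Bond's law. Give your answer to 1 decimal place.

P80 = 133.5 µm

W_Bond = 10·Wi·(1/√P₈₀ − 1/√F₈₀)
⇒ 1/√P80 = W/(10 Wi) + 1/√F80
  = 9.6190/(10·12.0) + 1/√24386 = 0.080158 + 0.006404 = 0.086562
P80 = (1/0.086562)² = 11.5524² = 133.46 µm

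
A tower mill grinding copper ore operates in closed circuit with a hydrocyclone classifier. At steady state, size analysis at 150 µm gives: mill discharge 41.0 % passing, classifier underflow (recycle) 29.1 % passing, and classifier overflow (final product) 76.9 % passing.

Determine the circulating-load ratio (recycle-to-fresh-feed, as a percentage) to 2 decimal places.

Let r = R/F. Size balance at 150 µm:
(1+r)d = ru + o → r = (o−d)/(d−u)
r = (76.9 − 41.0)/(41.0 − 29.1) = 35.9/11.9 = 3.0168
CL = 100·r = 301.68 %

CL = 301.68 %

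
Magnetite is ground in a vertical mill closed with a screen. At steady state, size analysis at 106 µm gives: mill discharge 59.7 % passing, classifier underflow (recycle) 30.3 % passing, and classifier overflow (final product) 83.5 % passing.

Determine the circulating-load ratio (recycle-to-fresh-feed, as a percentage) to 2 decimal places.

CL = 80.95 %

Classifier node, passing 106 µm:
r = (o − d)/(d − u)
r = (83.5 − 59.7)/(59.7 − 30.3) = 23.8/29.4 = 0.8095
CL = 100·r = 80.95 %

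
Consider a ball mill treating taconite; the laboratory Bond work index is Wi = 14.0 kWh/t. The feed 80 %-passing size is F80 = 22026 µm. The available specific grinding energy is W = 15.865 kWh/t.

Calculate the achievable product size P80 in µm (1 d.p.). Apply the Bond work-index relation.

P80 = 69.4 µm

W = 10 Wi (1/√P80 − 1/√F80)  [Bond]
P80^-0.5 = F80^-0.5 + W/(10 Wi)
  = 15.8650/(10·14.0) + 1/√22026 = 0.113321 + 0.006738 = 0.120059
P80 = (1/0.120059)² = 8.3292² = 69.38 µm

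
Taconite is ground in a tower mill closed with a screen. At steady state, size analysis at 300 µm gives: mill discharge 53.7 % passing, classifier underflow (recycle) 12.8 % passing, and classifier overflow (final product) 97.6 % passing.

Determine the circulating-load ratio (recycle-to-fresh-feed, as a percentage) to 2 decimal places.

Two-product formula at 300 µm:
r = (o − d)/(d − u)
r = (97.6 − 53.7)/(53.7 − 12.8) = 43.9/40.9 = 1.0733
CL = 100·r = 107.33 %

CL = 107.33 %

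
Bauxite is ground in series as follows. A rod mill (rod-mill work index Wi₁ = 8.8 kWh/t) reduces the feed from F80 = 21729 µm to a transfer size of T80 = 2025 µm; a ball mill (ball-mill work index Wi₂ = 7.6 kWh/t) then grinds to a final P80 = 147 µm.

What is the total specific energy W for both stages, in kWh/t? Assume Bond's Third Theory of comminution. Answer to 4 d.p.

W = 5.9381 kWh/t

W = 10·Wi·[P80^(−½) − F80^(−½)]
Stage 1 (21729→2025 µm, Wi₁=8.8): W₁ = 10·8.8·(0.022222 − 0.006784) = 1.3586 kWh/t
Stage 2 (2025→147 µm, Wi₂=7.6): W₂ = 10·7.6·(0.082479 − 0.022222) = 4.5795 kWh/t
W = W₁ + W₂ = 1.3586 + 4.5795 = 5.9381 kWh/t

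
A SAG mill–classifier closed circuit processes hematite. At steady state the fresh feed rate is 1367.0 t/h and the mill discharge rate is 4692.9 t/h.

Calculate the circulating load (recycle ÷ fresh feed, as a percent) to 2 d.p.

Discharge = new feed + return, hence
R = M − F = 4692.9 − 1367.0 = 3325.9 t/h
CL = 100·R/F = 100·3325.9/1367.0 = 243.30 %

CL = 243.30 %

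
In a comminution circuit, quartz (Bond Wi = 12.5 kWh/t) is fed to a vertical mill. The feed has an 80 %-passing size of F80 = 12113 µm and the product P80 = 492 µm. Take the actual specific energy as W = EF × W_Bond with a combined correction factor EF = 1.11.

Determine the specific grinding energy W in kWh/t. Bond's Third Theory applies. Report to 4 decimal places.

W = 4.9946 kWh/t

W_Bond = 10·Wi·(1/√P₈₀ − 1/√F₈₀)
1/√492 = 0.045083;  1/√12113 = 0.009086
W = 10·12.5·(0.045083 − 0.009086) = 4.4997 kWh/t
W_actual = 1.11 × 4.4997 = 4.9946 kWh/t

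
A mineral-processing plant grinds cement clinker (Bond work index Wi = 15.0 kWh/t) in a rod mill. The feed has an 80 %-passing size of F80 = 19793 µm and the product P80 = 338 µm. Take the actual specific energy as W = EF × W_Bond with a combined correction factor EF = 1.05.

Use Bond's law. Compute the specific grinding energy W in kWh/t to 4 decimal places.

W = 10·Wi·(P80^(-½) − F80^(-½))
1/√338 = 0.054393;  1/√19793 = 0.007108
W = 10·15.0·(0.054393 − 0.007108) = 7.0927 kWh/t
Apply correction: 7.0927 × 1.05 = 7.4474 kWh/t

W = 7.4474 kWh/t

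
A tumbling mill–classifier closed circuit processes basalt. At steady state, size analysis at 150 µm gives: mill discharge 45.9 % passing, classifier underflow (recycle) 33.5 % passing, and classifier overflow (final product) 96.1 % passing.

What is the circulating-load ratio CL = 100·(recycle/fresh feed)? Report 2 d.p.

CL = 404.84 %

Mass balance on the −150 µm fraction:
(1+r)d = ru + o → r = (o−d)/(d−u)
r = (96.1 − 45.9)/(45.9 − 33.5) = 50.2/12.4 = 4.0484
CL = 100·r = 404.84 %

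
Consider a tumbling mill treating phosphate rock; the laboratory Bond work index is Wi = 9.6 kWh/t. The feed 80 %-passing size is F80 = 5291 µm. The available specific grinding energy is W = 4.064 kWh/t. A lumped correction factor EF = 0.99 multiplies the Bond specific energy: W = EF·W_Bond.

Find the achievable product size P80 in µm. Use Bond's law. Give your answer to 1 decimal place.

P80 = 313.2 µm

W = 10·Wi·(P80^(-½) − F80^(-½))
W_Bond = W / EF = 4.064 / 0.99 = 4.1051 kWh/t
⇒ 1/√P80 = W_Bond/(10·Wi) + 1/√F80
  = 4.1051/(10·9.6) + 1/√5291 = 0.042761 + 0.013748 = 0.056509
P80 = (1/0.056509)² = 17.6964² = 313.16 µm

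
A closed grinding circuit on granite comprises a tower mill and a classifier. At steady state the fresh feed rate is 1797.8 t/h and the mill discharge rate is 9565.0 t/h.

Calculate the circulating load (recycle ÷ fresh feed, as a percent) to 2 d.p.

Mill node: discharge = fresh + recycle.
R = M − F = 9565.0 − 1797.8 = 7767.2 t/h
CL = 100·R/F = 100·7767.2/1797.8 = 432.04 %

CL = 432.04 %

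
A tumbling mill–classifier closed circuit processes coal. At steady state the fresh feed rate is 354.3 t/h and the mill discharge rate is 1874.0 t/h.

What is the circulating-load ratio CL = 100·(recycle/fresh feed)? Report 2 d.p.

Mill node: discharge = fresh + recycle.
R = M − F = 1874.0 − 354.3 = 1519.7 t/h
CL = 100·R/F = 100·1519.7/354.3 = 428.93 %

CL = 428.93 %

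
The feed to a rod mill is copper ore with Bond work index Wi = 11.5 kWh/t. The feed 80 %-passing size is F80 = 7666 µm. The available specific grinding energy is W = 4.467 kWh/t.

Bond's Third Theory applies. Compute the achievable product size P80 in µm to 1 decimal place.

W = 10 Wi (P80^-0.5 − F80^-0.5)
P80^(−½) = W/(10 Wi) + F80^(−½)
  = 4.4670/(10·11.5) + 1/√7666 = 0.038843 + 0.011421 = 0.050265
P80 = (1/0.050265)² = 19.8946² = 395.80 µm

P80 = 395.8 µm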